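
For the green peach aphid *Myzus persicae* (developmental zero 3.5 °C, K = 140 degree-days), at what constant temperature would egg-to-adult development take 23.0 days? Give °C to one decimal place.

Required daily accumulation = 140 / 23.0 = 6.087 DD/day.
T = T_base + 6.087 = 3.5 + 6.087 = 9.587 ≈ 9.6 °C.

9.6 °C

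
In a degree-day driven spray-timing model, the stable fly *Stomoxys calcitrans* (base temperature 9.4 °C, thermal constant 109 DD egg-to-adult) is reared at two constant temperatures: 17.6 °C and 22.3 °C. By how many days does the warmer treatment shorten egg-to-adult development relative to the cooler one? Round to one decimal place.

4.8 days

At 17.6 °C: 109 / (17.6 − 9.4) = 109 / 8.2 = 13.293 d.
At 22.3 °C: 109 / (22.3 − 9.4) = 109 / 12.9 = 8.450 d.
Difference = |13.293 − 8.450| = 4.843 ≈ 4.8 days.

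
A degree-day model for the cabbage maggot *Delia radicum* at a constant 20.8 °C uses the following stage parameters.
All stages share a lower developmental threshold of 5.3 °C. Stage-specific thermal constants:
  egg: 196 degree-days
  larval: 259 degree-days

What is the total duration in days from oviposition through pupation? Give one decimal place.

29.4 days

Daily accumulation at 20.8 °C = 20.8 − 5.3 = 15.5 DD/day.
Total K = 196 + 259 = 455 DD.
Total duration = 455 / 15.5 = 29.355 ≈ 29.4 days.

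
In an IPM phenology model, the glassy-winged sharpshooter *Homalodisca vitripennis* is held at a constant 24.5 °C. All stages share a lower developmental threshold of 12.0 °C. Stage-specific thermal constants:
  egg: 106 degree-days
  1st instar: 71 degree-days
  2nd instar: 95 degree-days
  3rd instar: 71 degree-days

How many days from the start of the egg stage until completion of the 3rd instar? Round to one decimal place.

27.4 days

Daily accumulation at 24.5 °C = 24.5 − 12.0 = 12.5 DD/day.
Total K = 106 + 71 + 95 + 71 = 343 DD.
Total duration = 343 / 12.5 = 27.440 ≈ 27.4 days.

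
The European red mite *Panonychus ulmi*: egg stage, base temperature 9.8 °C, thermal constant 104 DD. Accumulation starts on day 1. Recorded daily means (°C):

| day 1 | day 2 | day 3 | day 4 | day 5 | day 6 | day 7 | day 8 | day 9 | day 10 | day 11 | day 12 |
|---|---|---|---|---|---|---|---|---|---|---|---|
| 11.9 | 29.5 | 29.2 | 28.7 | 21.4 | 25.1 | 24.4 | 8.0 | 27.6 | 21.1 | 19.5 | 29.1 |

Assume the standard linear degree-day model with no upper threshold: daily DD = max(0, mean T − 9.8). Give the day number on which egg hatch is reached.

Daily DD above 9.8 °C: 2.1, 19.7, 19.4, 18.9, 11.6, 15.3, 14.6, 0.0, 17.8, 11.3, 9.7, 19.3.
Cumulative: 2.1, 21.8, 41.2, 60.1, 71.7, 87.0, 101.6, 101.6, 119.4, 130.7, 140.4, 159.7.
The total first reaches 104 DD on day 9.

day 9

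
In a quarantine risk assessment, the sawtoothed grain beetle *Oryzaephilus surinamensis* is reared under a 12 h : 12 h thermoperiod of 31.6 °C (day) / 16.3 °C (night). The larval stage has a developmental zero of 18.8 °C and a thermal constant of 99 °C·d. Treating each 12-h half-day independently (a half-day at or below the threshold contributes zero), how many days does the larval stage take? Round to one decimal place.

15.5 days

Day half: max(0, 31.6 − 18.8) × 0.5 = 12.8 × 0.5 = 6.40 DD.
Night half: max(0, 16.3 − 18.8) × 0.5 = 0.0 × 0.5 = 0.00 DD.
Per 24 h: 6.40 DD/day.
Duration = 99 / 6.40 = 15.469 ≈ 15.5 days.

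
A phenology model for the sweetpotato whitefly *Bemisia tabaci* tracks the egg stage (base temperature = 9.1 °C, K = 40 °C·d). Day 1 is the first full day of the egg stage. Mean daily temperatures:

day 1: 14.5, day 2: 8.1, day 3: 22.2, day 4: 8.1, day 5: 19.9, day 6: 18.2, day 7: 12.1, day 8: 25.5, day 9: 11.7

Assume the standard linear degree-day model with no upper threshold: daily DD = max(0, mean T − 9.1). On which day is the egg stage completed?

Daily DD above 9.1 °C: 5.4, 0.0, 13.1, 0.0, 10.8, 9.1, 3.0, 16.4, 2.6.
Cumulative: 5.4, 5.4, 18.5, 18.5, 29.3, 38.4, 41.4, 57.8, 60.4.
The total first reaches 40 DD on day 7.

day 7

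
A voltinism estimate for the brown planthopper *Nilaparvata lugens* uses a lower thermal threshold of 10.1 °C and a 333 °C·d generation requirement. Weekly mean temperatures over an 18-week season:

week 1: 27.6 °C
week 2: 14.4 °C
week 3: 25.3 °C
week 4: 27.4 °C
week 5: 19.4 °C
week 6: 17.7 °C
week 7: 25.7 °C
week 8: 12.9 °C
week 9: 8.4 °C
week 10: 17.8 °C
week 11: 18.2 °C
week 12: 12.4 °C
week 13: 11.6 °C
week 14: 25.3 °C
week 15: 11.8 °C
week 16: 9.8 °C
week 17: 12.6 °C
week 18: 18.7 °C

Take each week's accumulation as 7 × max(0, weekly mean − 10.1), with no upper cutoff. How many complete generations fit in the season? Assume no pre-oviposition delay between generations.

2 generations

Weekly DD (7 × max(0, T̄ − 10.1)): 122.5, 30.1, 106.4, 121.1, 65.1, 53.2, 109.2, 19.6, 0.0, 53.9, 56.7, 16.1, 10.5, 106.4, 11.9, 0.0, 17.5, 60.2.
Season total = 960.4 DD.
Complete generations = ⌊960.4 / 333⌋ = 2.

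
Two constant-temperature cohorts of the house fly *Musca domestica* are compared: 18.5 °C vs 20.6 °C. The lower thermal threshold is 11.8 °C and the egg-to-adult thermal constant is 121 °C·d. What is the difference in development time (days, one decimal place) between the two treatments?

At 18.5 °C: 121 / (18.5 − 11.8) = 121 / 6.7 = 18.060 d.
At 20.6 °C: 121 / (20.6 − 11.8) = 121 / 8.8 = 13.750 d.
Difference = |18.060 − 13.750| = 4.310 ≈ 4.3 days.

4.3 days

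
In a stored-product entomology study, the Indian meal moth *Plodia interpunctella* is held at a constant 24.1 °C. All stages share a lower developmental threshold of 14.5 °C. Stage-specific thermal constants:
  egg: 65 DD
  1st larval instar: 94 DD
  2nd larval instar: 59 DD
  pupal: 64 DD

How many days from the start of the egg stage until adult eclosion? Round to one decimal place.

29.4 days

Daily accumulation at 24.1 °C = 24.1 − 14.5 = 9.6 DD/day.
Total K = 65 + 94 + 59 + 64 = 282 DD.
Total duration = 282 / 9.6 = 29.375 ≈ 29.4 days.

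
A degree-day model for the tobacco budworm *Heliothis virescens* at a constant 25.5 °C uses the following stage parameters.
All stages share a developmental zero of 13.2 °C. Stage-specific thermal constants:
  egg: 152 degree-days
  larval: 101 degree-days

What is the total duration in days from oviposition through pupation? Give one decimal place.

Daily accumulation at 25.5 °C = 25.5 − 13.2 = 12.3 DD/day.
Total K = 152 + 101 = 253 DD.
Total duration = 253 / 12.3 = 20.569 ≈ 20.6 days.

20.6 days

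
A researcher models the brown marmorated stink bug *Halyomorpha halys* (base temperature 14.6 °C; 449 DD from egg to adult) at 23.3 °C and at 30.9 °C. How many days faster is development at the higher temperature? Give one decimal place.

At 23.3 °C: 449 / (23.3 − 14.6) = 449 / 8.7 = 51.609 d.
At 30.9 °C: 449 / (30.9 − 14.6) = 449 / 16.3 = 27.546 d.
Difference = |51.609 − 27.546| = 24.063 ≈ 24.1 days.

24.1 days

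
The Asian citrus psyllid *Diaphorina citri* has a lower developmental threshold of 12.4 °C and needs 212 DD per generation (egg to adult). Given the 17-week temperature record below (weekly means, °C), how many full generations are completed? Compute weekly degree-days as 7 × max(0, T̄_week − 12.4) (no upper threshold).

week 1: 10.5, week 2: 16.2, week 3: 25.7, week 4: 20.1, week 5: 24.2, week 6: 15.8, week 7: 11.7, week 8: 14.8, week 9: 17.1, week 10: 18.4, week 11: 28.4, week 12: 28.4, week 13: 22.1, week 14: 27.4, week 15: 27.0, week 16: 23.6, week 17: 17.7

4 generations

Weekly DD (7 × max(0, T̄ − 12.4)): 0.0, 26.6, 93.1, 53.9, 82.6, 23.8, 0.0, 16.8, 32.9, 42.0, 112.0, 112.0, 67.9, 105.0, 102.2, 78.4, 37.1.
Season total = 986.3 DD.
Complete generations = ⌊986.3 / 212⌋ = 4.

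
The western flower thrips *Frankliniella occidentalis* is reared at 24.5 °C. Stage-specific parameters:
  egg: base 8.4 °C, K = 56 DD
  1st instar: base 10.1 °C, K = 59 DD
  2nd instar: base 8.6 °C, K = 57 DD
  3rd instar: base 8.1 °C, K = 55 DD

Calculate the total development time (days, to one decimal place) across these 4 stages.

14.5 days

egg: 56 / (24.5 − 8.4) = 56 / 16.1 = 3.478 d.
1st instar: 59 / (24.5 − 10.1) = 59 / 14.4 = 4.097 d.
2nd instar: 57 / (24.5 − 8.6) = 57 / 15.9 = 3.585 d.
3rd instar: 55 / (24.5 − 8.1) = 55 / 16.4 = 3.354 d.
Sum = 14.514 ≈ 14.5 days.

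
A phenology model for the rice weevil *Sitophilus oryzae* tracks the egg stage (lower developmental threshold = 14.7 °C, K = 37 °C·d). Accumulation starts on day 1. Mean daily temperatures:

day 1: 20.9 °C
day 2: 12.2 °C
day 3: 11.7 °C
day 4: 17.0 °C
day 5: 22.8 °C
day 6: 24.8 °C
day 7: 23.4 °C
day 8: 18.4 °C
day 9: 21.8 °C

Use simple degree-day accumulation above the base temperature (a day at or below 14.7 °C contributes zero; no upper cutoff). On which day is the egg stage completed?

Daily DD above 14.7 °C: 6.2, 0.0, 0.0, 2.3, 8.1, 10.1, 8.7, 3.7, 7.1.
Cumulative: 6.2, 6.2, 6.2, 8.5, 16.6, 26.7, 35.4, 39.1, 46.2.
The total first reaches 37 DD on day 8.

day 8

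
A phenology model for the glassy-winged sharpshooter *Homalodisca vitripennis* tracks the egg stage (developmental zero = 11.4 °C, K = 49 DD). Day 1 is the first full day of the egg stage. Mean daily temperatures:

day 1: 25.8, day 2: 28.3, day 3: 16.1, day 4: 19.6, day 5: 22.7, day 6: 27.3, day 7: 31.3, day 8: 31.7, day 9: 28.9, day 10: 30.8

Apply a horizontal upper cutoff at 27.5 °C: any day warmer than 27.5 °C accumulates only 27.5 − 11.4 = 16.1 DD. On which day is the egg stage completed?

day 5

Daily DD above 11.4 °C (capped at 16.1): 14.4, 16.1, 4.7, 8.2, 11.3, 15.9, 16.1, 16.1, 16.1, 16.1.
Cumulative: 14.4, 30.5, 35.2, 43.4, 54.7, 70.6, 86.7, 102.8, 118.9, 135.0.
The total first reaches 49 DD on day 5.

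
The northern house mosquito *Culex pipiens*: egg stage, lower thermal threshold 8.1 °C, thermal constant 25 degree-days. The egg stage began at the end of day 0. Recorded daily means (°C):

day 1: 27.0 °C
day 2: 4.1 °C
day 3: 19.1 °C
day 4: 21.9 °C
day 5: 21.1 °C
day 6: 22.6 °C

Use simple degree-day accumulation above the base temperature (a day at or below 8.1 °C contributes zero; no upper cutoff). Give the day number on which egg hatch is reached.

day 3

Daily DD above 8.1 °C: 18.9, 0.0, 11.0, 13.8, 13.0, 14.5.
Cumulative: 18.9, 18.9, 29.9, 43.7, 56.7, 71.2.
The total first reaches 25 DD on day 3.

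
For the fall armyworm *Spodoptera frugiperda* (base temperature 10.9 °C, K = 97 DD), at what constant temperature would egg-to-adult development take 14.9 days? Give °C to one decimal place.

Required daily accumulation = 97 / 14.9 = 6.510 DD/day.
T = T_base + 6.510 = 10.9 + 6.510 = 17.410 ≈ 17.4 °C.

17.4 °C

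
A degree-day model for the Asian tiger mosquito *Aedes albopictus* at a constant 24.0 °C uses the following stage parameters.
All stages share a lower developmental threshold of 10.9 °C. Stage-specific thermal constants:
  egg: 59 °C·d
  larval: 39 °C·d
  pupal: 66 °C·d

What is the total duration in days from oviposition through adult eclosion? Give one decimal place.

12.5 days

Daily accumulation at 24.0 °C = 24.0 − 10.9 = 13.1 DD/day.
Total K = 59 + 39 + 66 = 164 DD.
Total duration = 164 / 13.1 = 12.519 ≈ 12.5 days.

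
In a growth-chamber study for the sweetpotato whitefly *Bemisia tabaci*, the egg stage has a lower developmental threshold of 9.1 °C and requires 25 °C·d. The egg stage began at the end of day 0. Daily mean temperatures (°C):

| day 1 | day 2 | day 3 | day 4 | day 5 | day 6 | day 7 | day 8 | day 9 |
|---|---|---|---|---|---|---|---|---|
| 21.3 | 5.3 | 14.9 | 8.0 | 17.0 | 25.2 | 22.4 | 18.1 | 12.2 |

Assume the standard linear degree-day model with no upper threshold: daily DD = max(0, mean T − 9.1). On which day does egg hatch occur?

Daily DD above 9.1 °C: 12.2, 0.0, 5.8, 0.0, 7.9, 16.1, 13.3, 9.0, 3.1.
Cumulative: 12.2, 12.2, 18.0, 18.0, 25.9, 42.0, 55.3, 64.3, 67.4.
The total first reaches 25 DD on day 5.

day 5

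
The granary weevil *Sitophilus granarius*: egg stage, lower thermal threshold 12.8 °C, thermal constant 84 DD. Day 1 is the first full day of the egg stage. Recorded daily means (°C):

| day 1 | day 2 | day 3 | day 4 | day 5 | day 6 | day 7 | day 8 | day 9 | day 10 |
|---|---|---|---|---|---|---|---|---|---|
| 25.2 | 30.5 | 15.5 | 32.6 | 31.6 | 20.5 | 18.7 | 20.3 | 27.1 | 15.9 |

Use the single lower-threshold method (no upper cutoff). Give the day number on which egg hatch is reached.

day 7

Daily DD above 12.8 °C: 12.4, 17.7, 2.7, 19.8, 18.8, 7.7, 5.9, 7.5, 14.3, 3.1.
Cumulative: 12.4, 30.1, 32.8, 52.6, 71.4, 79.1, 85.0, 92.5, 106.8, 109.9.
The total first reaches 84 DD on day 7.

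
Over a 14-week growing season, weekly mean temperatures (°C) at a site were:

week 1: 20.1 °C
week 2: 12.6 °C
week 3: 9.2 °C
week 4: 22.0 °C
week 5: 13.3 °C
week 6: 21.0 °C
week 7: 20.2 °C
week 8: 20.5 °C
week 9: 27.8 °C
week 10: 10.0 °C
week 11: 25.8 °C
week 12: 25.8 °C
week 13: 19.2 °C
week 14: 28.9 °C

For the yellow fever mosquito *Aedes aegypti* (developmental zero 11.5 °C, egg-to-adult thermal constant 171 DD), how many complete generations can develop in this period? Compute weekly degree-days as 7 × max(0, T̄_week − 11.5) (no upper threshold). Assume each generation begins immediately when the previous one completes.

Weekly DD (7 × max(0, T̄ − 11.5)): 60.2, 7.7, 0.0, 73.5, 12.6, 66.5, 60.9, 63.0, 114.1, 0.0, 100.1, 100.1, 53.9, 121.8.
Season total = 834.4 DD.
Complete generations = ⌊834.4 / 171⌋ = 4.

4 generations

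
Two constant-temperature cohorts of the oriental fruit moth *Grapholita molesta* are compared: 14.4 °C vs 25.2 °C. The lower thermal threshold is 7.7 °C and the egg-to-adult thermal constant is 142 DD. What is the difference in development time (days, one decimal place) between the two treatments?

At 14.4 °C: 142 / (14.4 − 7.7) = 142 / 6.7 = 21.194 d.
At 25.2 °C: 142 / (25.2 − 7.7) = 142 / 17.5 = 8.114 d.
Difference = |21.194 − 8.114| = 13.080 ≈ 13.1 days.

13.1 days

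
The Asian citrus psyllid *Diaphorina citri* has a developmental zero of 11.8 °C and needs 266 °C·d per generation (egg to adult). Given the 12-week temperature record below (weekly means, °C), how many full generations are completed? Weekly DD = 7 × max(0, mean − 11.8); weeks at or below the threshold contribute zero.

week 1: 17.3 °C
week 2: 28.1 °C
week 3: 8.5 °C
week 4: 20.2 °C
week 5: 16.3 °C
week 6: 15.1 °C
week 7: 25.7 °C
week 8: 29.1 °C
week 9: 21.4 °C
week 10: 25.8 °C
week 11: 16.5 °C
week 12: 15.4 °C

2 generations

Weekly DD (7 × max(0, T̄ − 11.8)): 38.5, 114.1, 0.0, 58.8, 31.5, 23.1, 97.3, 121.1, 67.2, 98.0, 32.9, 25.2.
Season total = 707.7 DD.
Complete generations = ⌊707.7 / 266⌋ = 2.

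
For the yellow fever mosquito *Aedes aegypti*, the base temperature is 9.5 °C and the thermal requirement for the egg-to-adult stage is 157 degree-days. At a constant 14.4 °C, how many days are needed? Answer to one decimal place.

32.0 days

Daily accumulation = 14.4 − 9.5 = 4.9 DD/day.
Duration = 157 / 4.9 = 32.041 ≈ 32.0 days.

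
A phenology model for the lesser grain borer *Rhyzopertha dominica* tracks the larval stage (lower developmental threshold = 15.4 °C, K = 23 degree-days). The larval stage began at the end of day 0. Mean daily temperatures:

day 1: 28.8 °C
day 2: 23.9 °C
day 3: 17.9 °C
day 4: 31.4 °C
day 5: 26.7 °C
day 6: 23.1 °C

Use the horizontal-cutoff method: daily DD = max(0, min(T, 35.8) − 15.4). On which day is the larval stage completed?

day 3

Daily DD above 15.4 °C (capped at 20.4): 13.4, 8.5, 2.5, 16.0, 11.3, 7.7.
Cumulative: 13.4, 21.9, 24.4, 40.4, 51.7, 59.4.
The total first reaches 23 DD on day 3.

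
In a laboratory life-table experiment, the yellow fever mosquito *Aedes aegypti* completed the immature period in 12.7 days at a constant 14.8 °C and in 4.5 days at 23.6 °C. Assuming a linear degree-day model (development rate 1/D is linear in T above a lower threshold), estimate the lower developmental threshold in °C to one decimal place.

Linear rate model ⇒ the product D·(T − T_b) is constant across temperatures.
12.7·(14.8 − T_b) = 4.5·(23.6 − T_b)
T_b = (12.7·14.8 − 4.5·23.6) / (12.7 − 4.5) = 81.76 / 8.2 = 9.971 °C ≈ 10.0 °C.

10.0 °C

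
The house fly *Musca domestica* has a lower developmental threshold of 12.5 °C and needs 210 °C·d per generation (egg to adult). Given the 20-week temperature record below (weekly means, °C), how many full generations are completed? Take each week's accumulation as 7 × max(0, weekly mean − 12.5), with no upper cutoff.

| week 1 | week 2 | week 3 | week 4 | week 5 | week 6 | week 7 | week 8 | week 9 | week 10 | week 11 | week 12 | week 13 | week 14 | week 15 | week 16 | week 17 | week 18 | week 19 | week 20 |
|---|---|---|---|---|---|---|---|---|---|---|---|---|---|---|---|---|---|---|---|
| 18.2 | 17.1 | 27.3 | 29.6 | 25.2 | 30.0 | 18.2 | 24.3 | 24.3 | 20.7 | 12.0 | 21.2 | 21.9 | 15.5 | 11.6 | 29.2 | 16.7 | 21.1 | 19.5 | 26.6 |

Weekly DD (7 × max(0, T̄ − 12.5)): 39.9, 32.2, 103.6, 119.7, 88.9, 122.5, 39.9, 82.6, 82.6, 57.4, 0.0, 60.9, 65.8, 21.0, 0.0, 116.9, 29.4, 60.2, 49.0, 98.7.
Season total = 1271.2 DD.
Complete generations = ⌊1271.2 / 210⌋ = 6.

6 generations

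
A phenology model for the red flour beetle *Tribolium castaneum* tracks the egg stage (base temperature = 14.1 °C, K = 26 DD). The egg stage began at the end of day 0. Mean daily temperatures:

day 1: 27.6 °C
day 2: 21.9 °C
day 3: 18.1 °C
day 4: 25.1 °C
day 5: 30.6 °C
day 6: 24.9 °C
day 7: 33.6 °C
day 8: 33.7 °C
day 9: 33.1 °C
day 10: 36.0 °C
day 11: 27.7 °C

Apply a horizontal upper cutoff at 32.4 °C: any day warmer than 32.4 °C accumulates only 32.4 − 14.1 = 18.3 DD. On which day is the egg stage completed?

Daily DD above 14.1 °C (capped at 18.3): 13.5, 7.8, 4.0, 11.0, 16.5, 10.8, 18.3, 18.3, 18.3, 18.3, 13.6.
Cumulative: 13.5, 21.3, 25.3, 36.3, 52.8, 63.6, 81.9, 100.2, 118.5, 136.8, 150.4.
The total first reaches 26 DD on day 4.

day 4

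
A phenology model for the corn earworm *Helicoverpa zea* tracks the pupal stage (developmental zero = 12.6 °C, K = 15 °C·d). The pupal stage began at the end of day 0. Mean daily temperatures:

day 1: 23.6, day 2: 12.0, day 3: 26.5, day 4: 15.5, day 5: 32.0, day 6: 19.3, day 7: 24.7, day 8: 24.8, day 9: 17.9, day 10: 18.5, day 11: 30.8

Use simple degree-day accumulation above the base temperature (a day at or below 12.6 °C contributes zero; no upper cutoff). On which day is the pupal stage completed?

day 3

Daily DD above 12.6 °C: 11.0, 0.0, 13.9, 2.9, 19.4, 6.7, 12.1, 12.2, 5.3, 5.9, 18.2.
Cumulative: 11.0, 11.0, 24.9, 27.8, 47.2, 53.9, 66.0, 78.2, 83.5, 89.4, 107.6.
The total first reaches 15 DD on day 3.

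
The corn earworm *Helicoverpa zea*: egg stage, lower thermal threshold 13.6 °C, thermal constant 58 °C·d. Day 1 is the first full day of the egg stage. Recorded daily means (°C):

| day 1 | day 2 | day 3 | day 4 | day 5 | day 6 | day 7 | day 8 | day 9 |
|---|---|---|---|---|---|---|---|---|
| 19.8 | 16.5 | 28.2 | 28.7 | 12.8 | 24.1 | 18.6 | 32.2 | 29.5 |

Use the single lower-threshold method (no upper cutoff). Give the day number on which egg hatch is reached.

day 8

Daily DD above 13.6 °C: 6.2, 2.9, 14.6, 15.1, 0.0, 10.5, 5.0, 18.6, 15.9.
Cumulative: 6.2, 9.1, 23.7, 38.8, 38.8, 49.3, 54.3, 72.9, 88.8.
The total first reaches 58 DD on day 8.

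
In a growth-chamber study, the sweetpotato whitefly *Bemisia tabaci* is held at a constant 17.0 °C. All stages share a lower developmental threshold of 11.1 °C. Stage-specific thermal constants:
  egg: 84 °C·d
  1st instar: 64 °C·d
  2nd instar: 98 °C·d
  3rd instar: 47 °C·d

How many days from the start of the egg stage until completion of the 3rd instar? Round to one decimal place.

49.7 days

Daily accumulation at 17.0 °C = 17.0 − 11.1 = 5.9 DD/day.
Total K = 84 + 64 + 98 + 47 = 293 DD.
Total duration = 293 / 5.9 = 49.661 ≈ 49.7 days.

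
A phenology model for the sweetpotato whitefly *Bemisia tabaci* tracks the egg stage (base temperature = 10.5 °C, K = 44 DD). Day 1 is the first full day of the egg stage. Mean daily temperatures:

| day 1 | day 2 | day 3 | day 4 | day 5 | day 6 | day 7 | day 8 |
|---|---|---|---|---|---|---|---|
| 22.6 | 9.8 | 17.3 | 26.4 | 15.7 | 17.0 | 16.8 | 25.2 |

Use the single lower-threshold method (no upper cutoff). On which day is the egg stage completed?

day 6

Daily DD above 10.5 °C: 12.1, 0.0, 6.8, 15.9, 5.2, 6.5, 6.3, 14.7.
Cumulative: 12.1, 12.1, 18.9, 34.8, 40.0, 46.5, 52.8, 67.5.
The total first reaches 44 DD on day 6.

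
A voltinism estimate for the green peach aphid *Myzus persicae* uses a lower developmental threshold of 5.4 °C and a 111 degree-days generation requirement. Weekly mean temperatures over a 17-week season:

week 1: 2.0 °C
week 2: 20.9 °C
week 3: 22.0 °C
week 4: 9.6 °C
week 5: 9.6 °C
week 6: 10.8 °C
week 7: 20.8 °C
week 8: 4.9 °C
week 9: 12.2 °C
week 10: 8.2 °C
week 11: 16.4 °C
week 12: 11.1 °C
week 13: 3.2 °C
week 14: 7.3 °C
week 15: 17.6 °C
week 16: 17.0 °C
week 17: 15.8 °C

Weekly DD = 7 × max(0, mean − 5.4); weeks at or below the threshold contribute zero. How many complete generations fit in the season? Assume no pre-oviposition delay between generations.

Weekly DD (7 × max(0, T̄ − 5.4)): 0.0, 108.5, 116.2, 29.4, 29.4, 37.8, 107.8, 0.0, 47.6, 19.6, 77.0, 39.9, 0.0, 13.3, 85.4, 81.2, 72.8.
Season total = 865.9 DD.
Complete generations = ⌊865.9 / 111⌋ = 7.

7 generations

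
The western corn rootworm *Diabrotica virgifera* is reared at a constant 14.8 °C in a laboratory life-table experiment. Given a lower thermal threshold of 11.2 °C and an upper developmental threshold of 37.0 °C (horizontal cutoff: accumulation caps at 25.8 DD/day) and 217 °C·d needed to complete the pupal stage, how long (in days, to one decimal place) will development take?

60.3 days

Daily accumulation = 14.8 − 11.2 = 3.6 DD/day.
Duration = 217 / 3.6 = 60.278 ≈ 60.3 days.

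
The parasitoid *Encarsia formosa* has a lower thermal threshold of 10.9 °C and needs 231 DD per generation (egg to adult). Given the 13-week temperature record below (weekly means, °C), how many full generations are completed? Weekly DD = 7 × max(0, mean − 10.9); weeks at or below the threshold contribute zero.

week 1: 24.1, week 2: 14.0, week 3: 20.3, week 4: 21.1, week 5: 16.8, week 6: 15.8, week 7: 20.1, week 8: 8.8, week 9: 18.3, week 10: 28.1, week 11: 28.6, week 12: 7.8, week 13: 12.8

Weekly DD (7 × max(0, T̄ − 10.9)): 92.4, 21.7, 65.8, 71.4, 41.3, 34.3, 64.4, 0.0, 51.8, 120.4, 123.9, 0.0, 13.3.
Season total = 700.7 DD.
Complete generations = ⌊700.7 / 231⌋ = 3.

3 generations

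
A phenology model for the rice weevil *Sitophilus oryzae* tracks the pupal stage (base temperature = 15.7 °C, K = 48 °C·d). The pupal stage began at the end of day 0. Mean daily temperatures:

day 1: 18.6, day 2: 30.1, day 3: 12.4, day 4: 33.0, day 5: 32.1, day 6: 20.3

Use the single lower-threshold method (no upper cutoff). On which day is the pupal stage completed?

Daily DD above 15.7 °C: 2.9, 14.4, 0.0, 17.3, 16.4, 4.6.
Cumulative: 2.9, 17.3, 17.3, 34.6, 51.0, 55.6.
The total first reaches 48 DD on day 5.

day 5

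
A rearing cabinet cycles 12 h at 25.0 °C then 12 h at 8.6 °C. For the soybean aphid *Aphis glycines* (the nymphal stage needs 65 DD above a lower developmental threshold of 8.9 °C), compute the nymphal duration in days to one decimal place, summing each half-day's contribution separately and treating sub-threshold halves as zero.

Day half: max(0, 25.0 − 8.9) × 0.5 = 16.1 × 0.5 = 8.05 DD.
Night half: max(0, 8.6 − 8.9) × 0.5 = 0.0 × 0.5 = 0.00 DD.
Per 24 h: 8.05 DD/day.
Duration = 65 / 8.05 = 8.075 ≈ 8.1 days.

8.1 days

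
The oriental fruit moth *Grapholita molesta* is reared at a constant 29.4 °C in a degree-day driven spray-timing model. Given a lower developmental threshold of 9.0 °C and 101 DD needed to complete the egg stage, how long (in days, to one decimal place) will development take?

5.0 days

Daily accumulation = 29.4 − 9.0 = 20.4 DD/day.
Duration = 101 / 20.4 = 4.951 ≈ 5.0 days.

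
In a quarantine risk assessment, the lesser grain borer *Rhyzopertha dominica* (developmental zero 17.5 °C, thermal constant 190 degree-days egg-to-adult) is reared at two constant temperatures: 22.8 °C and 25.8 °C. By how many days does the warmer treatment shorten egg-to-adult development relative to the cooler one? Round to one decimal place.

At 22.8 °C: 190 / (22.8 − 17.5) = 190 / 5.3 = 35.849 d.
At 25.8 °C: 190 / (25.8 − 17.5) = 190 / 8.3 = 22.892 d.
Difference = |35.849 − 22.892| = 12.957 ≈ 13.0 days.

13.0 days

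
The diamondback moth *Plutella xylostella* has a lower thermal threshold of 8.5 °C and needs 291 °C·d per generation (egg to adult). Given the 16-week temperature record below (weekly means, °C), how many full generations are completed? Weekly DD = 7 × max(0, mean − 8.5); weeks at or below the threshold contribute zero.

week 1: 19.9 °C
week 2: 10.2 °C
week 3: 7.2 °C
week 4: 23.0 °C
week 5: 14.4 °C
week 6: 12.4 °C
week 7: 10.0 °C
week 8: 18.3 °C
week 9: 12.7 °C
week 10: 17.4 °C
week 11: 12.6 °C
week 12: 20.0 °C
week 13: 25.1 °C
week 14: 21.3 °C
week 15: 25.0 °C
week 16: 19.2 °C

3 generations

Weekly DD (7 × max(0, T̄ − 8.5)): 79.8, 11.9, 0.0, 101.5, 41.3, 27.3, 10.5, 68.6, 29.4, 62.3, 28.7, 80.5, 116.2, 89.6, 115.5, 74.9.
Season total = 938.0 DD.
Complete generations = ⌊938.0 / 291⌋ = 3.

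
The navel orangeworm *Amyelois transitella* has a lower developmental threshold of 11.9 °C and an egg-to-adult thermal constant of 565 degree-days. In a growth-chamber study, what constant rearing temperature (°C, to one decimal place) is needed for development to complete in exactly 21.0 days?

Required daily accumulation = 565 / 21.0 = 26.905 DD/day.
T = T_base + 26.905 = 11.9 + 26.905 = 38.805 ≈ 38.8 °C.

38.8 °C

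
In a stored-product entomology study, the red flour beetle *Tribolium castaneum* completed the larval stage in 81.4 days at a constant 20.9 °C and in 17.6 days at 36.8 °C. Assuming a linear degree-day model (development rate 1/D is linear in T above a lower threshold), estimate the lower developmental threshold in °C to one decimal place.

16.5 °C

Under the model K = D·(T − T_b), so D₁·(T₁ − T_b) = D₂·(T₂ − T_b).
81.4·(20.9 − T_b) = 17.6·(36.8 − T_b)
T_b = (81.4·20.9 − 17.6·36.8) / (81.4 − 17.6) = 1053.58 / 63.8 = 16.514 °C ≈ 16.5 °C.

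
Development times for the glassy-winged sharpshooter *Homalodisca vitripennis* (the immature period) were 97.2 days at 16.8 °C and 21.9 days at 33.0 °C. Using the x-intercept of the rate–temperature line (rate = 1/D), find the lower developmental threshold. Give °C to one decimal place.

12.1 °C

Equal thermal constants: D₁(T₁ − T_b) = D₂(T₂ − T_b).
97.2·(16.8 − T_b) = 21.9·(33.0 − T_b)
T_b = (97.2·16.8 − 21.9·33.0) / (97.2 − 21.9) = 910.26 / 75.3 = 12.088 °C ≈ 12.1 °C.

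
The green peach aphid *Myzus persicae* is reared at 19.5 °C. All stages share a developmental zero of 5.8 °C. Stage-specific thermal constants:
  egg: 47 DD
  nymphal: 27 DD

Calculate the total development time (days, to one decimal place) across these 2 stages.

Daily accumulation at 19.5 °C = 19.5 − 5.8 = 13.7 DD/day.
Total K = 47 + 27 = 74 DD.
Total duration = 74 / 13.7 = 5.401 ≈ 5.4 days.

5.4 days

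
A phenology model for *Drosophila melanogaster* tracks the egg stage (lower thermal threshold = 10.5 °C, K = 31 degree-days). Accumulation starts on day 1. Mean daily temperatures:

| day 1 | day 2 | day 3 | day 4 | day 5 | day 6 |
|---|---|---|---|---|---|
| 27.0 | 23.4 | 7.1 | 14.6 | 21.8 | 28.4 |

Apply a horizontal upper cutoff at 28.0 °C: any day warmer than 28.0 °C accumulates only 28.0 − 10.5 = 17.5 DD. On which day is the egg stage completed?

Daily DD above 10.5 °C (capped at 17.5): 16.5, 12.9, 0.0, 4.1, 11.3, 17.5.
Cumulative: 16.5, 29.4, 29.4, 33.5, 44.8, 62.3.
The total first reaches 31 DD on day 4.

day 4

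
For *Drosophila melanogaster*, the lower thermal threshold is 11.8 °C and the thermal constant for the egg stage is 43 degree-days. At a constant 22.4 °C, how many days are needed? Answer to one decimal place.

Daily accumulation = 22.4 − 11.8 = 10.6 DD/day.
Duration = 43 / 10.6 = 4.057 ≈ 4.1 days.

4.1 days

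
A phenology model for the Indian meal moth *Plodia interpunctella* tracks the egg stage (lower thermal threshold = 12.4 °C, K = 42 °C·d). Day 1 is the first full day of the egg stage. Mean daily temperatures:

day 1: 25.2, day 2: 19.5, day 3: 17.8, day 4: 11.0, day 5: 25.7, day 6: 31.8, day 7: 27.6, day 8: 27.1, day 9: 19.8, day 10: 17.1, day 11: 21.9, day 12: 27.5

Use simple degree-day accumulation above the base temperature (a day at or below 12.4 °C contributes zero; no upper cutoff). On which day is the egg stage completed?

Daily DD above 12.4 °C: 12.8, 7.1, 5.4, 0.0, 13.3, 19.4, 15.2, 14.7, 7.4, 4.7, 9.5, 15.1.
Cumulative: 12.8, 19.9, 25.3, 25.3, 38.6, 58.0, 73.2, 87.9, 95.3, 100.0, 109.5, 124.6.
The total first reaches 42 DD on day 6.

day 6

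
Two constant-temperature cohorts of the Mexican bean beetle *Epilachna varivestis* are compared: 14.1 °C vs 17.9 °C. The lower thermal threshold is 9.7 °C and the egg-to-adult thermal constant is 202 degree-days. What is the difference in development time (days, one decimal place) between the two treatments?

21.3 days

At 14.1 °C: 202 / (14.1 − 9.7) = 202 / 4.4 = 45.909 d.
At 17.9 °C: 202 / (17.9 − 9.7) = 202 / 8.2 = 24.634 d.
Difference = |45.909 − 24.634| = 21.275 ≈ 21.3 days.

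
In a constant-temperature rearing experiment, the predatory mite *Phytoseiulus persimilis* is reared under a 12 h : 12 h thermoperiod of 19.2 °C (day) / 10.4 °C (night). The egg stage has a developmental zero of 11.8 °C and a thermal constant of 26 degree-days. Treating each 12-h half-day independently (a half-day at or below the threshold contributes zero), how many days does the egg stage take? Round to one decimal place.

Day half: max(0, 19.2 − 11.8) × 0.5 = 7.4 × 0.5 = 3.70 DD.
Night half: max(0, 10.4 − 11.8) × 0.5 = 0.0 × 0.5 = 0.00 DD.
Per 24 h: 3.70 DD/day.
Duration = 26 / 3.70 = 7.027 ≈ 7.0 days.

7.0 days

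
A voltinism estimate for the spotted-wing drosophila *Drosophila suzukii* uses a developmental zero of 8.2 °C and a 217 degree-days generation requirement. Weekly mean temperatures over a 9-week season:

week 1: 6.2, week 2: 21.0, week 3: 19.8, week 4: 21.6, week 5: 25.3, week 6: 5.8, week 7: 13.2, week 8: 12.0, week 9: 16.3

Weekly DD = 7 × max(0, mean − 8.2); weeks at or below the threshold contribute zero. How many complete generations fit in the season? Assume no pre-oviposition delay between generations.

Weekly DD (7 × max(0, T̄ − 8.2)): 0.0, 89.6, 81.2, 93.8, 119.7, 0.0, 35.0, 26.6, 56.7.
Season total = 502.6 DD.
Complete generations = ⌊502.6 / 217⌋ = 2.

2 generations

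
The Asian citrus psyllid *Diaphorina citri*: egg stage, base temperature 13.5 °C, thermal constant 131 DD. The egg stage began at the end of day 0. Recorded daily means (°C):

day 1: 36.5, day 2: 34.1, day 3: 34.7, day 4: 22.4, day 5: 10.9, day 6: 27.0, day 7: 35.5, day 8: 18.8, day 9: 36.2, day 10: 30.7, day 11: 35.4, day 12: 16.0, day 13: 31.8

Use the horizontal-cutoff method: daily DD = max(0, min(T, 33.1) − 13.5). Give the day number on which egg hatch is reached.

Daily DD above 13.5 °C (capped at 19.6): 19.6, 19.6, 19.6, 8.9, 0.0, 13.5, 19.6, 5.3, 19.6, 17.2, 19.6, 2.5, 18.3.
Cumulative: 19.6, 39.2, 58.8, 67.7, 67.7, 81.2, 100.8, 106.1, 125.7, 142.9, 162.5, 165.0, 183.3.
The total first reaches 131 DD on day 10.

day 10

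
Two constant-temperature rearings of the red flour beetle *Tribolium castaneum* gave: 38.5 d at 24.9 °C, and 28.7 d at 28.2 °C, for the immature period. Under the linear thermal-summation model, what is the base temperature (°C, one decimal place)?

15.2 °C

Equal thermal constants: D₁(T₁ − T_b) = D₂(T₂ − T_b).
38.5·(24.9 − T_b) = 28.7·(28.2 − T_b)
T_b = (38.5·24.9 − 28.7·28.2) / (38.5 − 28.7) = 149.31 / 9.8 = 15.236 °C ≈ 15.2 °C.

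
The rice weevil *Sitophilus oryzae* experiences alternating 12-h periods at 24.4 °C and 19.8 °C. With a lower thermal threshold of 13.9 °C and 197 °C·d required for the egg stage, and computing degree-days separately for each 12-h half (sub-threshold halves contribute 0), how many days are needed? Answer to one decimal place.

Day half: max(0, 24.4 − 13.9) × 0.5 = 10.5 × 0.5 = 5.25 DD.
Night half: max(0, 19.8 − 13.9) × 0.5 = 5.9 × 0.5 = 2.95 DD.
Per 24 h: 8.20 DD/day.
Duration = 197 / 8.20 = 24.024 ≈ 24.0 days.

24.0 days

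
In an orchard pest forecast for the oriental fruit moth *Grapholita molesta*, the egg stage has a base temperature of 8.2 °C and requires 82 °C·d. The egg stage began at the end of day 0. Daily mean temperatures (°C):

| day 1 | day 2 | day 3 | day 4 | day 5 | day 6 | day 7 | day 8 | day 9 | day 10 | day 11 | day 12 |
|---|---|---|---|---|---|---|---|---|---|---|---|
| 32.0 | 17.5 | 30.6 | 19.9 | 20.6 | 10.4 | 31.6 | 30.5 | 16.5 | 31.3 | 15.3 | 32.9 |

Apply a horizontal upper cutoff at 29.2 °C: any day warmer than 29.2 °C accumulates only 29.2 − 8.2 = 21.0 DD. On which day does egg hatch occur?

day 7

Daily DD above 8.2 °C (capped at 21.0): 21.0, 9.3, 21.0, 11.7, 12.4, 2.2, 21.0, 21.0, 8.3, 21.0, 7.1, 21.0.
Cumulative: 21.0, 30.3, 51.3, 63.0, 75.4, 77.6, 98.6, 119.6, 127.9, 148.9, 156.0, 177.0.
The total first reaches 82 DD on day 7.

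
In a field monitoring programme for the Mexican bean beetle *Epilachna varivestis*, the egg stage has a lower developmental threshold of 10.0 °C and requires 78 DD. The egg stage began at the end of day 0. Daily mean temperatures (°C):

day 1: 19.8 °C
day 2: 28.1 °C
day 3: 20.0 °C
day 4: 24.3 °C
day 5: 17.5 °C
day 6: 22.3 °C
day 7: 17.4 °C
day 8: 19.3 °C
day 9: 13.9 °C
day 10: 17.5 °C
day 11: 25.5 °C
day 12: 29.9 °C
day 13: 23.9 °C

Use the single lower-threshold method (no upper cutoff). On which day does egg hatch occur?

day 7

Daily DD above 10.0 °C: 9.8, 18.1, 10.0, 14.3, 7.5, 12.3, 7.4, 9.3, 3.9, 7.5, 15.5, 19.9, 13.9.
Cumulative: 9.8, 27.9, 37.9, 52.2, 59.7, 72.0, 79.4, 88.7, 92.6, 100.1, 115.6, 135.5, 149.4.
The total first reaches 78 DD on day 7.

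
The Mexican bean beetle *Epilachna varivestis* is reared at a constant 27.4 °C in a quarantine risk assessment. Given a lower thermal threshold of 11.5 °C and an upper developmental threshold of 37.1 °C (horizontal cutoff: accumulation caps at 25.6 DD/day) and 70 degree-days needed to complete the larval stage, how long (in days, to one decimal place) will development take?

Daily accumulation = 27.4 − 11.5 = 15.9 DD/day.
Duration = 70 / 15.9 = 4.403 ≈ 4.4 days.

4.4 days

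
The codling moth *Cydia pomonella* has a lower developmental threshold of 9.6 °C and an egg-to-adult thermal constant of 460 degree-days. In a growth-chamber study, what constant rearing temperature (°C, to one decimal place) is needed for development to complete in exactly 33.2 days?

23.5 °C

Required daily accumulation = 460 / 33.2 = 13.855 DD/day.
T = T_base + 13.855 = 9.6 + 13.855 = 23.455 ≈ 23.5 °C.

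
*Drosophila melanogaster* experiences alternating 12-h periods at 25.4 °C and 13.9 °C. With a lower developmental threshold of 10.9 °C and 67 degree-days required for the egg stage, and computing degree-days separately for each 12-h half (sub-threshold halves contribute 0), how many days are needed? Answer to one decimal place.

Day half: max(0, 25.4 − 10.9) × 0.5 = 14.5 × 0.5 = 7.25 DD.
Night half: max(0, 13.9 − 10.9) × 0.5 = 3.0 × 0.5 = 1.50 DD.
Per 24 h: 8.75 DD/day.
Duration = 67 / 8.75 = 7.657 ≈ 7.7 days.

7.7 days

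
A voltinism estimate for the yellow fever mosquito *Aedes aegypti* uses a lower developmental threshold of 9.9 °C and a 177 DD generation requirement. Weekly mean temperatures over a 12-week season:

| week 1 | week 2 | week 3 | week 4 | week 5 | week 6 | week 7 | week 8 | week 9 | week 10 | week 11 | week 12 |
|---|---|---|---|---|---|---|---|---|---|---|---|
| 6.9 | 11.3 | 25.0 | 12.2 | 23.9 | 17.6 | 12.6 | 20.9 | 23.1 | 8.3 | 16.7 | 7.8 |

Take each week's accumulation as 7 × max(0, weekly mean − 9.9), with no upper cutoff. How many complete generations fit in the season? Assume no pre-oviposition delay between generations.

2 generations

Weekly DD (7 × max(0, T̄ − 9.9)): 0.0, 9.8, 105.7, 16.1, 98.0, 53.9, 18.9, 77.0, 92.4, 0.0, 47.6, 0.0.
Season total = 519.4 DD.
Complete generations = ⌊519.4 / 177⌋ = 2.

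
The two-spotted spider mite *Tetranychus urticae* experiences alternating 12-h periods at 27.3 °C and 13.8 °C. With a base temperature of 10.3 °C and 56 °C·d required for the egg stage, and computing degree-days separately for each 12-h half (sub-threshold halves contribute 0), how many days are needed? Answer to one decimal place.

Day half: max(0, 27.3 − 10.3) × 0.5 = 17.0 × 0.5 = 8.50 DD.
Night half: max(0, 13.8 − 10.3) × 0.5 = 3.5 × 0.5 = 1.75 DD.
Per 24 h: 10.25 DD/day.
Duration = 56 / 10.25 = 5.463 ≈ 5.5 days.

5.5 days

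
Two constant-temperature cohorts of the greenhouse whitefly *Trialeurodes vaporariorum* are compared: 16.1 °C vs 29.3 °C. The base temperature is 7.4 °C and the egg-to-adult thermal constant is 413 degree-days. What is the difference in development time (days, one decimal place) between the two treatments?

28.6 days

At 16.1 °C: 413 / (16.1 − 7.4) = 413 / 8.7 = 47.471 d.
At 29.3 °C: 413 / (29.3 − 7.4) = 413 / 21.9 = 18.858 d.
Difference = |47.471 − 18.858| = 28.613 ≈ 28.6 days.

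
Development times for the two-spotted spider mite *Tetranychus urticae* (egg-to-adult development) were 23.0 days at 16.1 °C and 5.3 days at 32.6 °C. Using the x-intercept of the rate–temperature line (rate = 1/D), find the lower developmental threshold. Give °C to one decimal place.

11.2 °C

Linear rate model ⇒ the product D·(T − T_b) is constant across temperatures.
23.0·(16.1 − T_b) = 5.3·(32.6 − T_b)
T_b = (23.0·16.1 − 5.3·32.6) / (23.0 − 5.3) = 197.52 / 17.7 = 11.159 °C ≈ 11.2 °C.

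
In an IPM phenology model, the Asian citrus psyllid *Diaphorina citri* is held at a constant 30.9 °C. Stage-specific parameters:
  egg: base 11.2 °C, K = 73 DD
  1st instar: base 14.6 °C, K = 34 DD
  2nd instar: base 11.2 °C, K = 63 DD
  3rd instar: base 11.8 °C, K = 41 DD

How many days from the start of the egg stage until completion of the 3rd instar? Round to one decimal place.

egg: 73 / (30.9 − 11.2) = 73 / 19.7 = 3.706 d.
1st instar: 34 / (30.9 − 14.6) = 34 / 16.3 = 2.086 d.
2nd instar: 63 / (30.9 − 11.2) = 63 / 19.7 = 3.198 d.
3rd instar: 41 / (30.9 − 11.8) = 41 / 19.1 = 2.147 d.
Sum = 11.136 ≈ 11.1 days.

11.1 days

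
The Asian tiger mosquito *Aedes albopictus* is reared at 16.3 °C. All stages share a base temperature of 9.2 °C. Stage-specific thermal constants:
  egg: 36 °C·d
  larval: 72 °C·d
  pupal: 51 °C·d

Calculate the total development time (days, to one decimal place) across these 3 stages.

22.4 days

Daily accumulation at 16.3 °C = 16.3 − 9.2 = 7.1 DD/day.
Total K = 36 + 72 + 51 = 159 DD.
Total duration = 159 / 7.1 = 22.394 ≈ 22.4 days.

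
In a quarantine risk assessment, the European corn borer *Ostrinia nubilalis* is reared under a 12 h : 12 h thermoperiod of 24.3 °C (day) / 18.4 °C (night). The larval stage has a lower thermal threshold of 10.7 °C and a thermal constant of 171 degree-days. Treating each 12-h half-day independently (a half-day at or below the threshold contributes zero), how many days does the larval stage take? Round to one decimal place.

16.1 days

Day half: max(0, 24.3 − 10.7) × 0.5 = 13.6 × 0.5 = 6.80 DD.
Night half: max(0, 18.4 − 10.7) × 0.5 = 7.7 × 0.5 = 3.85 DD.
Per 24 h: 10.65 DD/day.
Duration = 171 / 10.65 = 16.056 ≈ 16.1 days.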